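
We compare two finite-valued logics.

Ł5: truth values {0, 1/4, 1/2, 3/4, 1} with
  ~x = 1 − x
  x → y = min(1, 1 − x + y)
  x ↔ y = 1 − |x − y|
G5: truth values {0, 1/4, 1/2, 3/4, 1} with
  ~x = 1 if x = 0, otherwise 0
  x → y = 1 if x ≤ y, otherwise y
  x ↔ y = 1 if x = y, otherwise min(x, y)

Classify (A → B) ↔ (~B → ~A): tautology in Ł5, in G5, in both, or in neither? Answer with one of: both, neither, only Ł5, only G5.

only Ł5

In Ł5: every assignment gives 1 — tautology.
In G5: at A = 1/2, B = 1/4 the value is 1/4 — not a tautology.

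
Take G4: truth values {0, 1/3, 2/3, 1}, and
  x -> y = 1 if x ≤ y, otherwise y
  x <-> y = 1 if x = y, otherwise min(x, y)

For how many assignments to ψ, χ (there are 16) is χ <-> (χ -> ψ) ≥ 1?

ψ = 0, χ = 0 ↦ 0  <
ψ = 0, χ = 1/3 ↦ 0  <
ψ = 0, χ = 2/3 ↦ 0  <
ψ = 0, χ = 1 ↦ 0  <
ψ = 1/3, χ = 0 ↦ 0  <
ψ = 1/3, χ = 1/3 ↦ 1/3  <
ψ = 1/3, χ = 2/3 ↦ 1/3  <
ψ = 1/3, χ = 1 ↦ 1/3  <
ψ = 2/3, χ = 0 ↦ 0  <
ψ = 2/3, χ = 1/3 ↦ 1/3  <
ψ = 2/3, χ = 2/3 ↦ 2/3  <
ψ = 2/3, χ = 1 ↦ 2/3  <
ψ = 1, χ = 0 ↦ 0  <
ψ = 1, χ = 1/3 ↦ 1/3  <
ψ = 1, χ = 2/3 ↦ 2/3  <
ψ = 1, χ = 1 ↦ 1  ≥
So 1 of the 16 assignments meets the threshold.

1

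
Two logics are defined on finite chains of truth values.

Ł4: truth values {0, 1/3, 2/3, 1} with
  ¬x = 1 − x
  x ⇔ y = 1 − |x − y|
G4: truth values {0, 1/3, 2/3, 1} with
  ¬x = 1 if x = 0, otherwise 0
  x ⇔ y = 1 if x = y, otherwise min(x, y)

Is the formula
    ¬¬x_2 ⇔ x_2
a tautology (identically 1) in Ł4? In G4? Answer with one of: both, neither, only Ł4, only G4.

only Ł4

In Ł4: every assignment gives 1 — tautology.
In G4: at x_2 = 1/3 the value is 1/3 — not a tautology.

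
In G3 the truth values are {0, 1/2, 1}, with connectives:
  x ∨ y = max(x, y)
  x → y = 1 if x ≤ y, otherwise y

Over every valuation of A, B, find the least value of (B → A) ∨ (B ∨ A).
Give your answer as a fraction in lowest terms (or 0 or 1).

1/2

Take A = 0, B = 1/2:
B → A = 1/2 → 0 = 0
B ∨ A = 1/2 ∨ 0 = 1/2
(B → A) ∨ (B ∨ A) = 0 ∨ 1/2 = 1/2
No assignment yields a value below 1/2, so this is the minimum.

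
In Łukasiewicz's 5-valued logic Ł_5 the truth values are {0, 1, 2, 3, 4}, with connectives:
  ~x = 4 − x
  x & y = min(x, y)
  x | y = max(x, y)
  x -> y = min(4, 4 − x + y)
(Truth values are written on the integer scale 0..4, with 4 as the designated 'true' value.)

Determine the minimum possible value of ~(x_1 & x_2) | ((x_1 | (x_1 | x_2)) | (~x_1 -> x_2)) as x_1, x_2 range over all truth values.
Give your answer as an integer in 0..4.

3

Take x_1 = 1, x_2 = 1:
x_1 & x_2 = 1 & 1 = 1
~(x_1 & x_2) = ~1 = 3
x_1 | x_2 = 1 | 1 = 1
x_1 | (x_1 | x_2) = 1 | 1 = 1
~x_1 = ~1 = 3
~x_1 -> x_2 = 3 -> 1 = 2
(x_1 | (x_1 | x_2)) | (~x_1 -> x_2) = 1 | 2 = 2
~(x_1 & x_2) | ((x_1 | (x_1 | x_2)) | (~x_1 -> x_2)) = 3 | 2 = 3
No assignment yields a value below 3, so this is the minimum.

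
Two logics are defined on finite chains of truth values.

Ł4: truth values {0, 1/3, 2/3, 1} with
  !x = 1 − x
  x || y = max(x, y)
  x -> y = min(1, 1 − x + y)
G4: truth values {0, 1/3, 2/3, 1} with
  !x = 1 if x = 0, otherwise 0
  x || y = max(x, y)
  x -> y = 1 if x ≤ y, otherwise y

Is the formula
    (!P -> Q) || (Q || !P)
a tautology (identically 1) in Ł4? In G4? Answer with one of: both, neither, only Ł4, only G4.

only G4

In Ł4: at P = 1/3, Q = 0 the value is 2/3 — not a tautology.
In G4: every assignment gives 1 — tautology.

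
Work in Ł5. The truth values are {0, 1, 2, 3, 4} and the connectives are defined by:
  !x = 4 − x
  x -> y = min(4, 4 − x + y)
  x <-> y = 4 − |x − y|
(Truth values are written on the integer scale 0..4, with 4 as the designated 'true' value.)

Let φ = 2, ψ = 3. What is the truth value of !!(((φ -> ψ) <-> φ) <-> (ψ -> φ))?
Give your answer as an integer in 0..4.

φ -> ψ = 2 -> 3 = 4
(φ -> ψ) <-> φ = 4 <-> 2 = 2
ψ -> φ = 3 -> 2 = 3
((φ -> ψ) <-> φ) <-> (ψ -> φ) = 2 <-> 3 = 3
!(((φ -> ψ) <-> φ) <-> (ψ -> φ)) = !3 = 1
!!(((φ -> ψ) <-> φ) <-> (ψ -> φ)) = !1 = 3

3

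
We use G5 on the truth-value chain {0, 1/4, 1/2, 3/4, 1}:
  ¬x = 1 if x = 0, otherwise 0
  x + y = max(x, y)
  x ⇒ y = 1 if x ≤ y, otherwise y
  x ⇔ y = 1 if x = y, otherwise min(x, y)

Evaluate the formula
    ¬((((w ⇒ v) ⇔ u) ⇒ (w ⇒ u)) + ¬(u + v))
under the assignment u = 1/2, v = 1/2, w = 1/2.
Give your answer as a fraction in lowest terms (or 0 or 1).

w ⇒ v = 1/2 ⇒ 1/2 = 1
(w ⇒ v) ⇔ u = 1 ⇔ 1/2 = 1/2
w ⇒ u = 1/2 ⇒ 1/2 = 1
((w ⇒ v) ⇔ u) ⇒ (w ⇒ u) = 1/2 ⇒ 1 = 1
u + v = 1/2 + 1/2 = 1/2
¬(u + v) = ¬1/2 = 0
(((w ⇒ v) ⇔ u) ⇒ (w ⇒ u)) + ¬(u + v) = 1 + 0 = 1
¬((((w ⇒ v) ⇔ u) ⇒ (w ⇒ u)) + ¬(u + v)) = ¬1 = 0

0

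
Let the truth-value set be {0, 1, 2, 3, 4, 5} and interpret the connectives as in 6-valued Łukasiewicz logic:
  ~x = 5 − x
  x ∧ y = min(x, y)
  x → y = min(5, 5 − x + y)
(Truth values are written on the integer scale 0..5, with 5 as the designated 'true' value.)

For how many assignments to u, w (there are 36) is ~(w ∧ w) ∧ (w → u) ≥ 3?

value 5: 6 assignments (counts)
value 4: 6 assignments (counts)
value 3: 6 assignments (counts)
value 2: 6 assignments
value 1: 6 assignments
value 0: 6 assignments
So 18 of the 36 assignments meet the threshold.

18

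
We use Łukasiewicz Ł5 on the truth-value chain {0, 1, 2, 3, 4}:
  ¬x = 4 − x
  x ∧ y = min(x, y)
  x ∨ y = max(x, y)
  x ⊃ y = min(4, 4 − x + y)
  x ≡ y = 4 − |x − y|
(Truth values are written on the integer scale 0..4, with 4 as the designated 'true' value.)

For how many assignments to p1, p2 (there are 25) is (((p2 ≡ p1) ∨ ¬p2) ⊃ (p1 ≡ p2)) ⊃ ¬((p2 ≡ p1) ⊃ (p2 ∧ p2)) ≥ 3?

value 4: 5 assignments (counts)
value 3: 1 assignment (counts)
value 2: 5 assignments
value 1: 3 assignments
value 0: 11 assignments
So 6 of the 25 assignments meet the threshold.

6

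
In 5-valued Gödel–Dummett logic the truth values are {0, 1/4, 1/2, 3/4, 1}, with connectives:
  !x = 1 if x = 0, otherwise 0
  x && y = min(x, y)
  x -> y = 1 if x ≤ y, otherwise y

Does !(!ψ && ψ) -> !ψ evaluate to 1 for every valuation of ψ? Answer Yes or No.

Counterexample: take ψ = 1/4.
!ψ = !1/4 = 0
!ψ && ψ = 0 && 1/4 = 0
!(!ψ && ψ) = !0 = 1
!(!ψ && ψ) -> !ψ = 1 -> 0 = 0
This gives 0 ≠ 1.

No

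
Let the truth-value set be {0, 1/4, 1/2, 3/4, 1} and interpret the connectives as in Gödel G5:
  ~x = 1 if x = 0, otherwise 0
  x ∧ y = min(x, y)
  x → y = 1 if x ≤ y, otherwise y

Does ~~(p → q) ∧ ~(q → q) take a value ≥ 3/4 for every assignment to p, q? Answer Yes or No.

No

Counterexample: take p = 0, q = 0.
p → q = 0 → 0 = 1
~(p → q) = ~1 = 0
~~(p → q) = ~0 = 1
q → q = 0 → 0 = 1
~(q → q) = ~1 = 0
~~(p → q) ∧ ~(q → q) = 1 ∧ 0 = 0
This gives 0, which is below 3/4.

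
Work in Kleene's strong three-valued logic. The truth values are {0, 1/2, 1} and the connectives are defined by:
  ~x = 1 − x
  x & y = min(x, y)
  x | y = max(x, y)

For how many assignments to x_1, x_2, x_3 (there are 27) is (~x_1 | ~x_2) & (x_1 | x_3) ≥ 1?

value 1: 7 assignments (counts)
value 1/2: 14 assignments
value 0: 6 assignments
So 7 of the 27 assignments meet the threshold.

7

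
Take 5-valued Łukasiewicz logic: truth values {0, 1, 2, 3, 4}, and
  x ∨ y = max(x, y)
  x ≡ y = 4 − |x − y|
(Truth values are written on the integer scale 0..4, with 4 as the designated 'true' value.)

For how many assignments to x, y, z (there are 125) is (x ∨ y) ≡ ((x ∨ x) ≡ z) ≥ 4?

value 4: 34 assignments (counts)
value 3: 43 assignments
value 2: 28 assignments
value 1: 13 assignments
value 0: 7 assignments
So 34 of the 125 assignments meet the threshold.

34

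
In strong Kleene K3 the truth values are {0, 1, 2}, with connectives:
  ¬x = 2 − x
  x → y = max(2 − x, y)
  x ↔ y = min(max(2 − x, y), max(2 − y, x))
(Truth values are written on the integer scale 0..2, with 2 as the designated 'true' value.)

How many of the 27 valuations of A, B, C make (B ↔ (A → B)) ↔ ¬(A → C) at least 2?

5

value 2: 5 assignments (counts)
value 1: 16 assignments
value 0: 6 assignments
So 5 of the 27 assignments meet the threshold.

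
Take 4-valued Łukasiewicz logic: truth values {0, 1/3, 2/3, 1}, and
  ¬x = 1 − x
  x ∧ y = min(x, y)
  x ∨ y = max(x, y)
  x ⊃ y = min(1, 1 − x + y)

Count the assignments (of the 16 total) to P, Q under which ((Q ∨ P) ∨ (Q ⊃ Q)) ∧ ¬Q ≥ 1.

4

P = 0, Q = 0 ↦ 1  ≥
P = 0, Q = 1/3 ↦ 2/3  <
P = 0, Q = 2/3 ↦ 1/3  <
P = 0, Q = 1 ↦ 0  <
P = 1/3, Q = 0 ↦ 1  ≥
P = 1/3, Q = 1/3 ↦ 2/3  <
P = 1/3, Q = 2/3 ↦ 1/3  <
P = 1/3, Q = 1 ↦ 0  <
P = 2/3, Q = 0 ↦ 1  ≥
P = 2/3, Q = 1/3 ↦ 2/3  <
P = 2/3, Q = 2/3 ↦ 1/3  <
P = 2/3, Q = 1 ↦ 0  <
P = 1, Q = 0 ↦ 1  ≥
P = 1, Q = 1/3 ↦ 2/3  <
P = 1, Q = 2/3 ↦ 1/3  <
P = 1, Q = 1 ↦ 0  <
So 4 of the 16 assignments meet the threshold.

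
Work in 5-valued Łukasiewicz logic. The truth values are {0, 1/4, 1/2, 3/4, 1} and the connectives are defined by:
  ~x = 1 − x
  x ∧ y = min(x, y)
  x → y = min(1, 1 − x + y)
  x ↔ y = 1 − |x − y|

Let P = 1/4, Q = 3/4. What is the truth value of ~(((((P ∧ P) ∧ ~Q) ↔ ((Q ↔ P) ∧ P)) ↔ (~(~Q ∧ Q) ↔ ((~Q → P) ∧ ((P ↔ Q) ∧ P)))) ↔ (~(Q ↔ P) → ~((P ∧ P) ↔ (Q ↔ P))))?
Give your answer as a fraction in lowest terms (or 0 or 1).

P ∧ P = 1/4 ∧ 1/4 = 1/4
~Q = ~3/4 = 1/4
(P ∧ P) ∧ ~Q = 1/4 ∧ 1/4 = 1/4
Q ↔ P = 3/4 ↔ 1/4 = 1/2
(Q ↔ P) ∧ P = 1/2 ∧ 1/4 = 1/4
((P ∧ P) ∧ ~Q) ↔ ((Q ↔ P) ∧ P) = 1/4 ↔ 1/4 = 1
~Q = ~3/4 = 1/4
~Q ∧ Q = 1/4 ∧ 3/4 = 1/4
~(~Q ∧ Q) = ~1/4 = 3/4
~Q = ~3/4 = 1/4
~Q → P = 1/4 → 1/4 = 1
P ↔ Q = 1/4 ↔ 3/4 = 1/2
(P ↔ Q) ∧ P = 1/2 ∧ 1/4 = 1/4
(~Q → P) ∧ ((P ↔ Q) ∧ P) = 1 ∧ 1/4 = 1/4
~(~Q ∧ Q) ↔ ((~Q → P) ∧ ((P ↔ Q) ∧ P)) = 3/4 ↔ 1/4 = 1/2
(((P ∧ P) ∧ ~Q) ↔ ((Q ↔ P) ∧ P)) ↔ (~(~Q ∧ Q) ↔ ((~Q → P) ∧ ((P ↔ Q) ∧ P))) = 1 ↔ 1/2 = 1/2
Q ↔ P = 3/4 ↔ 1/4 = 1/2
~(Q ↔ P) = ~1/2 = 1/2
P ∧ P = 1/4 ∧ 1/4 = 1/4
Q ↔ P = 3/4 ↔ 1/4 = 1/2
(P ∧ P) ↔ (Q ↔ P) = 1/4 ↔ 1/2 = 3/4
~((P ∧ P) ↔ (Q ↔ P)) = ~3/4 = 1/4
~(Q ↔ P) → ~((P ∧ P) ↔ (Q ↔ P)) = 1/2 → 1/4 = 3/4
((((P ∧ P) ∧ ~Q) ↔ ((Q ↔ P) ∧ P)) ↔ (~(~Q ∧ Q) ↔ ((~Q → P) ∧ ((P ↔ Q) ∧ P)))) ↔ (~(Q ↔ P) → ~((P ∧ P) ↔ (Q ↔ P))) = 1/2 ↔ 3/4 = 3/4
~(((((P ∧ P) ∧ ~Q) ↔ ((Q ↔ P) ∧ P)) ↔ (~(~Q ∧ Q) ↔ ((~Q → P) ∧ ((P ↔ Q) ∧ P)))) ↔ (~(Q ↔ P) → ~((P ∧ P) ↔ (Q ↔ P)))) = ~3/4 = 1/4

1/4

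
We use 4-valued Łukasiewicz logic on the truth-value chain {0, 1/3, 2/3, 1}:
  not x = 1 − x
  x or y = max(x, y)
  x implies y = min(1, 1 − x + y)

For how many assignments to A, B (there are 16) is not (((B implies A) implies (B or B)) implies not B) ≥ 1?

4

A = 0, B = 0 ↦ 0  <
A = 0, B = 1/3 ↦ 0  <
A = 0, B = 2/3 ↦ 2/3  <
A = 0, B = 1 ↦ 1  ≥
A = 1/3, B = 0 ↦ 0  <
A = 1/3, B = 1/3 ↦ 0  <
A = 1/3, B = 2/3 ↦ 2/3  <
A = 1/3, B = 1 ↦ 1  ≥
A = 2/3, B = 0 ↦ 0  <
A = 2/3, B = 1/3 ↦ 0  <
A = 2/3, B = 2/3 ↦ 1/3  <
A = 2/3, B = 1 ↦ 1  ≥
A = 1, B = 0 ↦ 0  <
A = 1, B = 1/3 ↦ 0  <
A = 1, B = 2/3 ↦ 1/3  <
A = 1, B = 1 ↦ 1  ≥
So 4 of the 16 assignments meet the threshold.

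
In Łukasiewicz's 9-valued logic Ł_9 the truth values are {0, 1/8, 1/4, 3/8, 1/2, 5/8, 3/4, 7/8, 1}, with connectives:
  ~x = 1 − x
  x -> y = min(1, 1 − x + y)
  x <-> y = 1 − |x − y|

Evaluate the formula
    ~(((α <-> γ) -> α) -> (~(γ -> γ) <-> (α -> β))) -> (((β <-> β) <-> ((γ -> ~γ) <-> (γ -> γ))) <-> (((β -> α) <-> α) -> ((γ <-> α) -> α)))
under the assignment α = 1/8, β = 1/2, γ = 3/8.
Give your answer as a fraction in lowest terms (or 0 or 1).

α <-> γ = 1/8 <-> 3/8 = 3/4
(α <-> γ) -> α = 3/4 -> 1/8 = 3/8
γ -> γ = 3/8 -> 3/8 = 1
~(γ -> γ) = ~1 = 0
α -> β = 1/8 -> 1/2 = 1
~(γ -> γ) <-> (α -> β) = 0 <-> 1 = 0
((α <-> γ) -> α) -> (~(γ -> γ) <-> (α -> β)) = 3/8 -> 0 = 5/8
~(((α <-> γ) -> α) -> (~(γ -> γ) <-> (α -> β))) = ~5/8 = 3/8
β <-> β = 1/2 <-> 1/2 = 1
~γ = ~3/8 = 5/8
γ -> ~γ = 3/8 -> 5/8 = 1
γ -> γ = 3/8 -> 3/8 = 1
(γ -> ~γ) <-> (γ -> γ) = 1 <-> 1 = 1
(β <-> β) <-> ((γ -> ~γ) <-> (γ -> γ)) = 1 <-> 1 = 1
β -> α = 1/2 -> 1/8 = 5/8
(β -> α) <-> α = 5/8 <-> 1/8 = 1/2
γ <-> α = 3/8 <-> 1/8 = 3/4
(γ <-> α) -> α = 3/4 -> 1/8 = 3/8
((β -> α) <-> α) -> ((γ <-> α) -> α) = 1/2 -> 3/8 = 7/8
((β <-> β) <-> ((γ -> ~γ) <-> (γ -> γ))) <-> (((β -> α) <-> α) -> ((γ <-> α) -> α)) = 1 <-> 7/8 = 7/8
~(((α <-> γ) -> α) -> (~(γ -> γ) <-> (α -> β))) -> (((β <-> β) <-> ((γ -> ~γ) <-> (γ -> γ))) <-> (((β -> α) <-> α) -> ((γ <-> α) -> α))) = 3/8 -> 7/8 = 1

1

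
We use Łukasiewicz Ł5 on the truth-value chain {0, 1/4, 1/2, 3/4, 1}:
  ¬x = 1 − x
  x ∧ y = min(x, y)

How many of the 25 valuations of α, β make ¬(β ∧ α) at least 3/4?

16

value 1: 9 assignments (counts)
value 3/4: 7 assignments (counts)
value 1/2: 5 assignments
value 1/4: 3 assignments
value 0: 1 assignment
So 16 of the 25 assignments meet the threshold.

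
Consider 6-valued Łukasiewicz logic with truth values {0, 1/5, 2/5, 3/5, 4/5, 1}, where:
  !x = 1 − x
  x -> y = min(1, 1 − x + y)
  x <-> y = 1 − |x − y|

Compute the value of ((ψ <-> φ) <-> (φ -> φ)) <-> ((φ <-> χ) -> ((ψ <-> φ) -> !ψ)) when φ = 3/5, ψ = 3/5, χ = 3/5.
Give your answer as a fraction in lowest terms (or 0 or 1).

ψ <-> φ = 3/5 <-> 3/5 = 1
φ -> φ = 3/5 -> 3/5 = 1
(ψ <-> φ) <-> (φ -> φ) = 1 <-> 1 = 1
φ <-> χ = 3/5 <-> 3/5 = 1
ψ <-> φ = 3/5 <-> 3/5 = 1
!ψ = !3/5 = 2/5
(ψ <-> φ) -> !ψ = 1 -> 2/5 = 2/5
(φ <-> χ) -> ((ψ <-> φ) -> !ψ) = 1 -> 2/5 = 2/5
((ψ <-> φ) <-> (φ -> φ)) <-> ((φ <-> χ) -> ((ψ <-> φ) -> !ψ)) = 1 <-> 2/5 = 2/5

2/5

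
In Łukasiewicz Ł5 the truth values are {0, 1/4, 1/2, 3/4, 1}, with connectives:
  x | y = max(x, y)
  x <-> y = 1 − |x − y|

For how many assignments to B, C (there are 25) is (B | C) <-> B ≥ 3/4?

value 1: 15 assignments (counts)
value 3/4: 4 assignments (counts)
value 1/2: 3 assignments
value 1/4: 2 assignments
value 0: 1 assignment
So 19 of the 25 assignments meet the threshold.

19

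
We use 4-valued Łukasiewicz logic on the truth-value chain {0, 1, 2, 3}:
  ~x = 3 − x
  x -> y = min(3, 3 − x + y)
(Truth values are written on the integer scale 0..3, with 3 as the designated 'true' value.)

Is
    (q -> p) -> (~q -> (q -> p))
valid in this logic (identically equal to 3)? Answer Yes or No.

p = 0, q = 0 ↦ 3
p = 0, q = 1 ↦ 3
p = 0, q = 2 ↦ 3
p = 0, q = 3 ↦ 3
p = 1, q = 0 ↦ 3
p = 1, q = 1 ↦ 3
p = 1, q = 2 ↦ 3
p = 1, q = 3 ↦ 3
p = 2, q = 0 ↦ 3
p = 2, q = 1 ↦ 3
p = 2, q = 2 ↦ 3
p = 2, q = 3 ↦ 3
p = 3, q = 0 ↦ 3
p = 3, q = 1 ↦ 3
p = 3, q = 2 ↦ 3
p = 3, q = 3 ↦ 3
Every assignment gives a value ≥ 3.

Yes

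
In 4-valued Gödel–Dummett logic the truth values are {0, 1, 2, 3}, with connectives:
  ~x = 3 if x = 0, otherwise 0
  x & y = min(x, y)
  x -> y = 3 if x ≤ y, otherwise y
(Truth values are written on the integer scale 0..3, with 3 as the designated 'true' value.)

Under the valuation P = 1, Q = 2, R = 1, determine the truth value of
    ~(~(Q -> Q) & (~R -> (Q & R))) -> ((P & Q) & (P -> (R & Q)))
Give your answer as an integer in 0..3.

Q -> Q = 2 -> 2 = 3
~(Q -> Q) = ~3 = 0
~R = ~1 = 0
Q & R = 2 & 1 = 1
~R -> (Q & R) = 0 -> 1 = 3
~(Q -> Q) & (~R -> (Q & R)) = 0 & 3 = 0
~(~(Q -> Q) & (~R -> (Q & R))) = ~0 = 3
P & Q = 1 & 2 = 1
R & Q = 1 & 2 = 1
P -> (R & Q) = 1 -> 1 = 3
(P & Q) & (P -> (R & Q)) = 1 & 3 = 1
~(~(Q -> Q) & (~R -> (Q & R))) -> ((P & Q) & (P -> (R & Q))) = 3 -> 1 = 1

1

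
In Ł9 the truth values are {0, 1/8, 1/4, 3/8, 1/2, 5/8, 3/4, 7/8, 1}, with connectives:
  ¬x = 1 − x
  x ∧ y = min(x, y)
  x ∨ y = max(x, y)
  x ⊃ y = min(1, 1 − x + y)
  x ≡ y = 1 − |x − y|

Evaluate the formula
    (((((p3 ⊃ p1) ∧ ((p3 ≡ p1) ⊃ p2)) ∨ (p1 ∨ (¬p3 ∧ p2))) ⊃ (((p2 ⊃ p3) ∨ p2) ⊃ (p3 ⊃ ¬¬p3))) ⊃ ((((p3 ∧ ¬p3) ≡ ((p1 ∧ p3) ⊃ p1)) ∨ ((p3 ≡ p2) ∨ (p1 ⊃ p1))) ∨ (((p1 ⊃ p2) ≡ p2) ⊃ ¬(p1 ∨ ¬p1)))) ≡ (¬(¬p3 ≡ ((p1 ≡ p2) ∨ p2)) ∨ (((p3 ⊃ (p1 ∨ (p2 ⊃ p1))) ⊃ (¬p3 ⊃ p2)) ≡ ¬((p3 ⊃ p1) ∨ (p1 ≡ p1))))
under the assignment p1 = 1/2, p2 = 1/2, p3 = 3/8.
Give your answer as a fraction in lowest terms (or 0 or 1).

p3 ⊃ p1 = 3/8 ⊃ 1/2 = 1
p3 ≡ p1 = 3/8 ≡ 1/2 = 7/8
(p3 ≡ p1) ⊃ p2 = 7/8 ⊃ 1/2 = 5/8
(p3 ⊃ p1) ∧ ((p3 ≡ p1) ⊃ p2) = 1 ∧ 5/8 = 5/8
¬p3 = ¬3/8 = 5/8
¬p3 ∧ p2 = 5/8 ∧ 1/2 = 1/2
p1 ∨ (¬p3 ∧ p2) = 1/2 ∨ 1/2 = 1/2
((p3 ⊃ p1) ∧ ((p3 ≡ p1) ⊃ p2)) ∨ (p1 ∨ (¬p3 ∧ p2)) = 5/8 ∨ 1/2 = 5/8
p2 ⊃ p3 = 1/2 ⊃ 3/8 = 7/8
(p2 ⊃ p3) ∨ p2 = 7/8 ∨ 1/2 = 7/8
¬p3 = ¬3/8 = 5/8
¬¬p3 = ¬5/8 = 3/8
p3 ⊃ ¬¬p3 = 3/8 ⊃ 3/8 = 1
((p2 ⊃ p3) ∨ p2) ⊃ (p3 ⊃ ¬¬p3) = 7/8 ⊃ 1 = 1
(((p3 ⊃ p1) ∧ ((p3 ≡ p1) ⊃ p2)) ∨ (p1 ∨ (¬p3 ∧ p2))) ⊃ (((p2 ⊃ p3) ∨ p2) ⊃ (p3 ⊃ ¬¬p3)) = 5/8 ⊃ 1 = 1
¬p3 = ¬3/8 = 5/8
p3 ∧ ¬p3 = 3/8 ∧ 5/8 = 3/8
p1 ∧ p3 = 1/2 ∧ 3/8 = 3/8
(p1 ∧ p3) ⊃ p1 = 3/8 ⊃ 1/2 = 1
(p3 ∧ ¬p3) ≡ ((p1 ∧ p3) ⊃ p1) = 3/8 ≡ 1 = 3/8
p3 ≡ p2 = 3/8 ≡ 1/2 = 7/8
p1 ⊃ p1 = 1/2 ⊃ 1/2 = 1
(p3 ≡ p2) ∨ (p1 ⊃ p1) = 7/8 ∨ 1 = 1
((p3 ∧ ¬p3) ≡ ((p1 ∧ p3) ⊃ p1)) ∨ ((p3 ≡ p2) ∨ (p1 ⊃ p1)) = 3/8 ∨ 1 = 1
p1 ⊃ p2 = 1/2 ⊃ 1/2 = 1
(p1 ⊃ p2) ≡ p2 = 1 ≡ 1/2 = 1/2
¬p1 = ¬1/2 = 1/2
p1 ∨ ¬p1 = 1/2 ∨ 1/2 = 1/2
¬(p1 ∨ ¬p1) = ¬1/2 = 1/2
((p1 ⊃ p2) ≡ p2) ⊃ ¬(p1 ∨ ¬p1) = 1/2 ⊃ 1/2 = 1
(((p3 ∧ ¬p3) ≡ ((p1 ∧ p3) ⊃ p1)) ∨ ((p3 ≡ p2) ∨ (p1 ⊃ p1))) ∨ (((p1 ⊃ p2) ≡ p2) ⊃ ¬(p1 ∨ ¬p1)) = 1 ∨ 1 = 1
((((p3 ⊃ p1) ∧ ((p3 ≡ p1) ⊃ p2)) ∨ (p1 ∨ (¬p3 ∧ p2))) ⊃ (((p2 ⊃ p3) ∨ p2) ⊃ (p3 ⊃ ¬¬p3))) ⊃ ((((p3 ∧ ¬p3) ≡ ((p1 ∧ p3) ⊃ p1)) ∨ ((p3 ≡ p2) ∨ (p1 ⊃ p1))) ∨ (((p1 ⊃ p2) ≡ p2) ⊃ ¬(p1 ∨ ¬p1))) = 1 ⊃ 1 = 1
¬p3 = ¬3/8 = 5/8
p1 ≡ p2 = 1/2 ≡ 1/2 = 1
(p1 ≡ p2) ∨ p2 = 1 ∨ 1/2 = 1
¬p3 ≡ ((p1 ≡ p2) ∨ p2) = 5/8 ≡ 1 = 5/8
¬(¬p3 ≡ ((p1 ≡ p2) ∨ p2)) = ¬5/8 = 3/8
p2 ⊃ p1 = 1/2 ⊃ 1/2 = 1
p1 ∨ (p2 ⊃ p1) = 1/2 ∨ 1 = 1
p3 ⊃ (p1 ∨ (p2 ⊃ p1)) = 3/8 ⊃ 1 = 1
¬p3 = ¬3/8 = 5/8
¬p3 ⊃ p2 = 5/8 ⊃ 1/2 = 7/8
(p3 ⊃ (p1 ∨ (p2 ⊃ p1))) ⊃ (¬p3 ⊃ p2) = 1 ⊃ 7/8 = 7/8
p3 ⊃ p1 = 3/8 ⊃ 1/2 = 1
p1 ≡ p1 = 1/2 ≡ 1/2 = 1
(p3 ⊃ p1) ∨ (p1 ≡ p1) = 1 ∨ 1 = 1
¬((p3 ⊃ p1) ∨ (p1 ≡ p1)) = ¬1 = 0
((p3 ⊃ (p1 ∨ (p2 ⊃ p1))) ⊃ (¬p3 ⊃ p2)) ≡ ¬((p3 ⊃ p1) ∨ (p1 ≡ p1)) = 7/8 ≡ 0 = 1/8
¬(¬p3 ≡ ((p1 ≡ p2) ∨ p2)) ∨ (((p3 ⊃ (p1 ∨ (p2 ⊃ p1))) ⊃ (¬p3 ⊃ p2)) ≡ ¬((p3 ⊃ p1) ∨ (p1 ≡ p1))) = 3/8 ∨ 1/8 = 3/8
(((((p3 ⊃ p1) ∧ ((p3 ≡ p1) ⊃ p2)) ∨ (p1 ∨ (¬p3 ∧ p2))) ⊃ (((p2 ⊃ p3) ∨ p2) ⊃ (p3 ⊃ ¬¬p3))) ⊃ ((((p3 ∧ ¬p3) ≡ ((p1 ∧ p3) ⊃ p1)) ∨ ((p3 ≡ p2) ∨ (p1 ⊃ p1))) ∨ (((p1 ⊃ p2) ≡ p2) ⊃ ¬(p1 ∨ ¬p1)))) ≡ (¬(¬p3 ≡ ((p1 ≡ p2) ∨ p2)) ∨ (((p3 ⊃ (p1 ∨ (p2 ⊃ p1))) ⊃ (¬p3 ⊃ p2)) ≡ ¬((p3 ⊃ p1) ∨ (p1 ≡ p1)))) = 1 ≡ 3/8 = 3/8

3/8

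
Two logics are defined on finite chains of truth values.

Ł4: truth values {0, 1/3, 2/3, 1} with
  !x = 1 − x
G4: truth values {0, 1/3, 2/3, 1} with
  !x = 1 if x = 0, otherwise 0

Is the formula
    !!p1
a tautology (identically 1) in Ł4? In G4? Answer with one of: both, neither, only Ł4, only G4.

neither

In Ł4: at p1 = 0 the value is 0 — not a tautology.
In G4: at p1 = 0 the value is 0 — not a tautology.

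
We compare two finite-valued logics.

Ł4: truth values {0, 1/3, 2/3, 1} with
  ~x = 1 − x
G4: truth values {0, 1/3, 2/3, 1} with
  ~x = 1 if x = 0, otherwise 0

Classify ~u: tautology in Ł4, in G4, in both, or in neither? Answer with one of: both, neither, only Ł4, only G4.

neither

In Ł4: at u = 1/3 the value is 2/3 — not a tautology.
In G4: at u = 1/3 the value is 0 — not a tautology.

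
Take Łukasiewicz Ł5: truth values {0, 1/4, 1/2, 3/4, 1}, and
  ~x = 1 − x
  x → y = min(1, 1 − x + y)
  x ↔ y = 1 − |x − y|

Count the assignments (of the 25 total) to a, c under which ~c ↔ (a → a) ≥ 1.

value 1: 5 assignments (counts)
value 3/4: 5 assignments
value 1/2: 5 assignments
value 1/4: 5 assignments
value 0: 5 assignments
So 5 of the 25 assignments meet the threshold.

5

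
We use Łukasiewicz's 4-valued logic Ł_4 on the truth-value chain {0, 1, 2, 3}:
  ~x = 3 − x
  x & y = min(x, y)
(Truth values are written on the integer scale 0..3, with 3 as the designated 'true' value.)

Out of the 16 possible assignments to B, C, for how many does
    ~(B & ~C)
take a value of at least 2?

B = 0, C = 0 ↦ 3  ≥
B = 0, C = 1 ↦ 3  ≥
B = 0, C = 2 ↦ 3  ≥
B = 0, C = 3 ↦ 3  ≥
B = 1, C = 0 ↦ 2  ≥
B = 1, C = 1 ↦ 2  ≥
B = 1, C = 2 ↦ 2  ≥
B = 1, C = 3 ↦ 3  ≥
B = 2, C = 0 ↦ 1  <
B = 2, C = 1 ↦ 1  <
B = 2, C = 2 ↦ 2  ≥
B = 2, C = 3 ↦ 3  ≥
B = 3, C = 0 ↦ 0  <
B = 3, C = 1 ↦ 1  <
B = 3, C = 2 ↦ 2  ≥
B = 3, C = 3 ↦ 3  ≥
So 12 of the 16 assignments meet the threshold.

12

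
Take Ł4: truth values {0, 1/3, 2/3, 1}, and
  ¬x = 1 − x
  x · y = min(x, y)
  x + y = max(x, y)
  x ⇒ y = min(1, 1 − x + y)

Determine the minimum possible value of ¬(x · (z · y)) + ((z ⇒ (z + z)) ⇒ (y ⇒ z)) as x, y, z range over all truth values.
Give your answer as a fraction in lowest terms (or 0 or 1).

Take x = 1/3, y = 2/3, z = 1/3:
z · y = 1/3 · 2/3 = 1/3
x · (z · y) = 1/3 · 1/3 = 1/3
¬(x · (z · y)) = ¬1/3 = 2/3
z + z = 1/3 + 1/3 = 1/3
z ⇒ (z + z) = 1/3 ⇒ 1/3 = 1
y ⇒ z = 2/3 ⇒ 1/3 = 2/3
(z ⇒ (z + z)) ⇒ (y ⇒ z) = 1 ⇒ 2/3 = 2/3
¬(x · (z · y)) + ((z ⇒ (z + z)) ⇒ (y ⇒ z)) = 2/3 + 2/3 = 2/3
No assignment yields a value below 2/3, so this is the minimum.

2/3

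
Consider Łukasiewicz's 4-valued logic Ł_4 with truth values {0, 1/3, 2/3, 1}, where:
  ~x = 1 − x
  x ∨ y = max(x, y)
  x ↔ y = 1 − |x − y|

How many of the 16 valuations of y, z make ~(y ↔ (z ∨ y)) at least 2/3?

3

y = 0, z = 0 ↦ 0  <
y = 0, z = 1/3 ↦ 1/3  <
y = 0, z = 2/3 ↦ 2/3  ≥
y = 0, z = 1 ↦ 1  ≥
y = 1/3, z = 0 ↦ 0  <
y = 1/3, z = 1/3 ↦ 0  <
y = 1/3, z = 2/3 ↦ 1/3  <
y = 1/3, z = 1 ↦ 2/3  ≥
y = 2/3, z = 0 ↦ 0  <
y = 2/3, z = 1/3 ↦ 0  <
y = 2/3, z = 2/3 ↦ 0  <
y = 2/3, z = 1 ↦ 1/3  <
y = 1, z = 0 ↦ 0  <
y = 1, z = 1/3 ↦ 0  <
y = 1, z = 2/3 ↦ 0  <
y = 1, z = 1 ↦ 0  <
So 3 of the 16 assignments meet the threshold.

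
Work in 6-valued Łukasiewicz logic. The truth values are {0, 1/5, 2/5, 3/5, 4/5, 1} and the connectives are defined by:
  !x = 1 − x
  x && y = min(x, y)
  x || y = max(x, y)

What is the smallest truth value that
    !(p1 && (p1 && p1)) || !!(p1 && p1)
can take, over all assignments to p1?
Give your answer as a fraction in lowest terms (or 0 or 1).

3/5

Take p1 = 2/5:
p1 && p1 = 2/5 && 2/5 = 2/5
p1 && (p1 && p1) = 2/5 && 2/5 = 2/5
!(p1 && (p1 && p1)) = !2/5 = 3/5
p1 && p1 = 2/5 && 2/5 = 2/5
!(p1 && p1) = !2/5 = 3/5
!!(p1 && p1) = !3/5 = 2/5
!(p1 && (p1 && p1)) || !!(p1 && p1) = 3/5 || 2/5 = 3/5
No assignment yields a value below 3/5, so this is the minimum.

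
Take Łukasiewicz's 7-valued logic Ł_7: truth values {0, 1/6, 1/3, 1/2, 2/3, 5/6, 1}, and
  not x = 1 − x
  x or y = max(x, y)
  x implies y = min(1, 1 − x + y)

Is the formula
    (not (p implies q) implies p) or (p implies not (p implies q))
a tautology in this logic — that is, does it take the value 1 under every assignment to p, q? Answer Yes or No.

Yes

At p = 2/3, q = 1, for instance:
p implies q = 2/3 implies 1 = 1
not (p implies q) = not 1 = 0
not (p implies q) implies p = 0 implies 2/3 = 1
p implies not (p implies q) = 2/3 implies 0 = 1/3
(not (p implies q) implies p) or (p implies not (p implies q)) = 1 or 1/3 = 1
and checking the remaining 48 assignments likewise gives ≥ 1 in every case.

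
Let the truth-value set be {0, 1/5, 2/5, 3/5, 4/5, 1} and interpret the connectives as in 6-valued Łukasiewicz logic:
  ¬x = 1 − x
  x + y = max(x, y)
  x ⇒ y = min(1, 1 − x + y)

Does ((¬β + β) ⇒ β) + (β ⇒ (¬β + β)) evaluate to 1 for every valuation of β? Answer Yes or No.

Yes

β = 0 ↦ 1
β = 1/5 ↦ 1
β = 2/5 ↦ 1
β = 3/5 ↦ 1
β = 4/5 ↦ 1
β = 1 ↦ 1
Every assignment gives a value ≥ 1.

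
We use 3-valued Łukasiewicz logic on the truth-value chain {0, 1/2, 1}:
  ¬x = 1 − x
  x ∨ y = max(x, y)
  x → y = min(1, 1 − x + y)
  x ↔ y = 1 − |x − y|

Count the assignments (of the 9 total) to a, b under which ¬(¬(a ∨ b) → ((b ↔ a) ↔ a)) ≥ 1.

1

a = 0, b = 0 ↦ 1  ≥
a = 0, b = 1/2 ↦ 0  <
a = 0, b = 1 ↦ 0  <
a = 1/2, b = 0 ↦ 0  <
a = 1/2, b = 1/2 ↦ 0  <
a = 1/2, b = 1 ↦ 0  <
a = 1, b = 0 ↦ 0  <
a = 1, b = 1/2 ↦ 0  <
a = 1, b = 1 ↦ 0  <
So 1 of the 9 assignments meets the threshold.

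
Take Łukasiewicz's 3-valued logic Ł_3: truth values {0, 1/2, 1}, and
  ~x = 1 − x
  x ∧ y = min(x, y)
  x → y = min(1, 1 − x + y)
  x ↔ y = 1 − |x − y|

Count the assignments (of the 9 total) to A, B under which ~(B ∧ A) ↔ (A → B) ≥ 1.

4

A = 0, B = 0 ↦ 1  ≥
A = 0, B = 1/2 ↦ 1  ≥
A = 0, B = 1 ↦ 1  ≥
A = 1/2, B = 0 ↦ 1/2  <
A = 1/2, B = 1/2 ↦ 1/2  <
A = 1/2, B = 1 ↦ 1/2  <
A = 1, B = 0 ↦ 0  <
A = 1, B = 1/2 ↦ 1  ≥
A = 1, B = 1 ↦ 0  <
So 4 of the 9 assignments meet the threshold.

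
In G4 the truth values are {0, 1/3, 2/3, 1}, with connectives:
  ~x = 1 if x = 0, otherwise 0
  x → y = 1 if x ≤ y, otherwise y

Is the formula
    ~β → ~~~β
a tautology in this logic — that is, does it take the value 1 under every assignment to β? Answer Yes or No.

Yes

β = 0 ↦ 1
β = 1/3 ↦ 1
β = 2/3 ↦ 1
β = 1 ↦ 1
Every assignment gives a value ≥ 1.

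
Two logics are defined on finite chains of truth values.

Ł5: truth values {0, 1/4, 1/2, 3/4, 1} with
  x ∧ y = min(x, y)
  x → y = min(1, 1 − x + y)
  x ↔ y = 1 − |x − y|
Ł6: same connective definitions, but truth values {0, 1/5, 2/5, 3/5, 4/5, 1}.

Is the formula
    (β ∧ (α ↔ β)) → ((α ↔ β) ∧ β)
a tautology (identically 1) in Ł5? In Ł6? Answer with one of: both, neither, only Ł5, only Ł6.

In Ł5: every assignment gives 1 — tautology.
In Ł6: every assignment gives 1 — tautology.

both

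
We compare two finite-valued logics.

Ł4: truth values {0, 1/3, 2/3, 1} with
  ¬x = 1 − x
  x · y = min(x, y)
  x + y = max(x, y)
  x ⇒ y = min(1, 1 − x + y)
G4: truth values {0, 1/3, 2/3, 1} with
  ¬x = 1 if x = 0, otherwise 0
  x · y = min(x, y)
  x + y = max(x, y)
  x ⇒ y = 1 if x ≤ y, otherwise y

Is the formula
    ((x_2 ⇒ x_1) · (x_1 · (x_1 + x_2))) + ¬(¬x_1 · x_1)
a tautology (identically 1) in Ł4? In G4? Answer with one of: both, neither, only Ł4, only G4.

In Ł4: at x_1 = 1/3, x_2 = 0 the value is 2/3 — not a tautology.
In G4: every assignment gives 1 — tautology.

only G4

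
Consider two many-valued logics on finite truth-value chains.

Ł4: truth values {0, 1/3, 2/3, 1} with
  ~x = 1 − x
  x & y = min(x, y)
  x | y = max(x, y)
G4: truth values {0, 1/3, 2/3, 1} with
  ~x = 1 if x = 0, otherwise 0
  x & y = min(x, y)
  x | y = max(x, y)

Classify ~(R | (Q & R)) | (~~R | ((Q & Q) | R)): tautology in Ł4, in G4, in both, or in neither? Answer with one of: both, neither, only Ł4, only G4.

In Ł4: at Q = 0, R = 1/3 the value is 2/3 — not a tautology.
In G4: every assignment gives 1 — tautology.

only G4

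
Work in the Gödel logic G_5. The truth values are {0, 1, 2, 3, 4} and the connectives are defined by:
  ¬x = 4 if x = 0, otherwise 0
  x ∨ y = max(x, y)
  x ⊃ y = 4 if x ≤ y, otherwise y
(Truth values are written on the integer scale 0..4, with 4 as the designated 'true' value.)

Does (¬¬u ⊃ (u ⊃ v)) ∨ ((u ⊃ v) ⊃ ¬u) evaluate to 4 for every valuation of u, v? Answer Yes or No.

No

Counterexample: take u = 2, v = 1.
¬u = ¬2 = 0
¬¬u = ¬0 = 4
u ⊃ v = 2 ⊃ 1 = 1
¬¬u ⊃ (u ⊃ v) = 4 ⊃ 1 = 1
u ⊃ v = 2 ⊃ 1 = 1
¬u = ¬2 = 0
(u ⊃ v) ⊃ ¬u = 1 ⊃ 0 = 0
(¬¬u ⊃ (u ⊃ v)) ∨ ((u ⊃ v) ⊃ ¬u) = 1 ∨ 0 = 1
This gives 1 ≠ 4.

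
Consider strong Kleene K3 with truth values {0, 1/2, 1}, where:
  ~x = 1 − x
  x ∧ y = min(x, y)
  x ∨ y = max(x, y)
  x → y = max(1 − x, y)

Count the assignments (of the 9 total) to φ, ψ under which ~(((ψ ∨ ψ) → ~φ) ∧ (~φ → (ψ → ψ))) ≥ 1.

1

φ = 0, ψ = 0 ↦ 0  <
φ = 0, ψ = 1/2 ↦ 1/2  <
φ = 0, ψ = 1 ↦ 0  <
φ = 1/2, ψ = 0 ↦ 0  <
φ = 1/2, ψ = 1/2 ↦ 1/2  <
φ = 1/2, ψ = 1 ↦ 1/2  <
φ = 1, ψ = 0 ↦ 0  <
φ = 1, ψ = 1/2 ↦ 1/2  <
φ = 1, ψ = 1 ↦ 1  ≥
So 1 of the 9 assignments meets the threshold.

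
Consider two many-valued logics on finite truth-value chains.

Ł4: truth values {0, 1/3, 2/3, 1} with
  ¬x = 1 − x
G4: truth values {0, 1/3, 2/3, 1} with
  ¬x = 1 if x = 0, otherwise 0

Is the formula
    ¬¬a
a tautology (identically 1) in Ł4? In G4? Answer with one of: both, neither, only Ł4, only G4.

neither

In Ł4: at a = 0 the value is 0 — not a tautology.
In G4: at a = 0 the value is 0 — not a tautology.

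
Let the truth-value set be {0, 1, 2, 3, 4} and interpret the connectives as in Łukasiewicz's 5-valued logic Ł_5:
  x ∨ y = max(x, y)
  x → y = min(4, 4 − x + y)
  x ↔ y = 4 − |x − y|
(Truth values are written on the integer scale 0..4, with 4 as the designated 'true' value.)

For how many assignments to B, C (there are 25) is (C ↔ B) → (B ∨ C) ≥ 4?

value 4: 17 assignments (counts)
value 3: 3 assignments
value 2: 3 assignments
value 1: 1 assignment
value 0: 1 assignment
So 17 of the 25 assignments meet the threshold.

17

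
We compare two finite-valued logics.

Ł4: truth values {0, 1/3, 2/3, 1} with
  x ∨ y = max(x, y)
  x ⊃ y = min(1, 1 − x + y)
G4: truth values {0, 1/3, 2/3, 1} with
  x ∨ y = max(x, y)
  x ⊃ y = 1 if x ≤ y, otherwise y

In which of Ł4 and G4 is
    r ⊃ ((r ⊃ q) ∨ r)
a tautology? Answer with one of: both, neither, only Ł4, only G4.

both

In Ł4: every assignment gives 1 — tautology.
In G4: every assignment gives 1 — tautology.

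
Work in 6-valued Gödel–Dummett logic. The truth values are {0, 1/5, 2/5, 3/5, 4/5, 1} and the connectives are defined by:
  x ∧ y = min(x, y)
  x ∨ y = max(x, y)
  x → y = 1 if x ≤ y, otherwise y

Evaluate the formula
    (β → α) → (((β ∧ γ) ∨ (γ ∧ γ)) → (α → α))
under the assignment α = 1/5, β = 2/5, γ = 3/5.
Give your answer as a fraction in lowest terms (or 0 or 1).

β → α = 2/5 → 1/5 = 1/5
β ∧ γ = 2/5 ∧ 3/5 = 2/5
γ ∧ γ = 3/5 ∧ 3/5 = 3/5
(β ∧ γ) ∨ (γ ∧ γ) = 2/5 ∨ 3/5 = 3/5
α → α = 1/5 → 1/5 = 1
((β ∧ γ) ∨ (γ ∧ γ)) → (α → α) = 3/5 → 1 = 1
(β → α) → (((β ∧ γ) ∨ (γ ∧ γ)) → (α → α)) = 1/5 → 1 = 1

1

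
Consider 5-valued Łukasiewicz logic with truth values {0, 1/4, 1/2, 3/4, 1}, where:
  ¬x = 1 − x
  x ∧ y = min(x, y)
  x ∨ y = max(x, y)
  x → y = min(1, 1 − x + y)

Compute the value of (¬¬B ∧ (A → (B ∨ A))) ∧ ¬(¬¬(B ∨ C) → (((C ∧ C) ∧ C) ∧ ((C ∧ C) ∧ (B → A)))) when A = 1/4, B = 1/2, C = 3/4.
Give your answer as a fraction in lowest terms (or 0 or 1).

¬B = ¬1/2 = 1/2
¬¬B = ¬1/2 = 1/2
B ∨ A = 1/2 ∨ 1/4 = 1/2
A → (B ∨ A) = 1/4 → 1/2 = 1
¬¬B ∧ (A → (B ∨ A)) = 1/2 ∧ 1 = 1/2
B ∨ C = 1/2 ∨ 3/4 = 3/4
¬(B ∨ C) = ¬3/4 = 1/4
¬¬(B ∨ C) = ¬1/4 = 3/4
C ∧ C = 3/4 ∧ 3/4 = 3/4
(C ∧ C) ∧ C = 3/4 ∧ 3/4 = 3/4
C ∧ C = 3/4 ∧ 3/4 = 3/4
B → A = 1/2 → 1/4 = 3/4
(C ∧ C) ∧ (B → A) = 3/4 ∧ 3/4 = 3/4
((C ∧ C) ∧ C) ∧ ((C ∧ C) ∧ (B → A)) = 3/4 ∧ 3/4 = 3/4
¬¬(B ∨ C) → (((C ∧ C) ∧ C) ∧ ((C ∧ C) ∧ (B → A))) = 3/4 → 3/4 = 1
¬(¬¬(B ∨ C) → (((C ∧ C) ∧ C) ∧ ((C ∧ C) ∧ (B → A)))) = ¬1 = 0
(¬¬B ∧ (A → (B ∨ A))) ∧ ¬(¬¬(B ∨ C) → (((C ∧ C) ∧ C) ∧ ((C ∧ C) ∧ (B → A)))) = 1/2 ∧ 0 = 0

0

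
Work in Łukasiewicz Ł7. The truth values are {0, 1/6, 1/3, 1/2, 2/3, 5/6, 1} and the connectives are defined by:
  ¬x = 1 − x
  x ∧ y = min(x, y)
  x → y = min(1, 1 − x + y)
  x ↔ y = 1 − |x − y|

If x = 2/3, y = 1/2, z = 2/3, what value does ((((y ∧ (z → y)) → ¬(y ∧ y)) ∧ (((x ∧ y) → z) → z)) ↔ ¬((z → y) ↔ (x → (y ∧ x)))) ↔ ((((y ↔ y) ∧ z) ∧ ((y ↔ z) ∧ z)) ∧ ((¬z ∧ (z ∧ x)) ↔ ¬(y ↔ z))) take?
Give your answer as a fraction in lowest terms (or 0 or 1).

z → y = 2/3 → 1/2 = 5/6
y ∧ (z → y) = 1/2 ∧ 5/6 = 1/2
y ∧ y = 1/2 ∧ 1/2 = 1/2
¬(y ∧ y) = ¬1/2 = 1/2
(y ∧ (z → y)) → ¬(y ∧ y) = 1/2 → 1/2 = 1
x ∧ y = 2/3 ∧ 1/2 = 1/2
(x ∧ y) → z = 1/2 → 2/3 = 1
((x ∧ y) → z) → z = 1 → 2/3 = 2/3
((y ∧ (z → y)) → ¬(y ∧ y)) ∧ (((x ∧ y) → z) → z) = 1 ∧ 2/3 = 2/3
z → y = 2/3 → 1/2 = 5/6
y ∧ x = 1/2 ∧ 2/3 = 1/2
x → (y ∧ x) = 2/3 → 1/2 = 5/6
(z → y) ↔ (x → (y ∧ x)) = 5/6 ↔ 5/6 = 1
¬((z → y) ↔ (x → (y ∧ x))) = ¬1 = 0
(((y ∧ (z → y)) → ¬(y ∧ y)) ∧ (((x ∧ y) → z) → z)) ↔ ¬((z → y) ↔ (x → (y ∧ x))) = 2/3 ↔ 0 = 1/3
y ↔ y = 1/2 ↔ 1/2 = 1
(y ↔ y) ∧ z = 1 ∧ 2/3 = 2/3
y ↔ z = 1/2 ↔ 2/3 = 5/6
(y ↔ z) ∧ z = 5/6 ∧ 2/3 = 2/3
((y ↔ y) ∧ z) ∧ ((y ↔ z) ∧ z) = 2/3 ∧ 2/3 = 2/3
¬z = ¬2/3 = 1/3
z ∧ x = 2/3 ∧ 2/3 = 2/3
¬z ∧ (z ∧ x) = 1/3 ∧ 2/3 = 1/3
y ↔ z = 1/2 ↔ 2/3 = 5/6
¬(y ↔ z) = ¬5/6 = 1/6
(¬z ∧ (z ∧ x)) ↔ ¬(y ↔ z) = 1/3 ↔ 1/6 = 5/6
(((y ↔ y) ∧ z) ∧ ((y ↔ z) ∧ z)) ∧ ((¬z ∧ (z ∧ x)) ↔ ¬(y ↔ z)) = 2/3 ∧ 5/6 = 2/3
((((y ∧ (z → y)) → ¬(y ∧ y)) ∧ (((x ∧ y) → z) → z)) ↔ ¬((z → y) ↔ (x → (y ∧ x)))) ↔ ((((y ↔ y) ∧ z) ∧ ((y ↔ z) ∧ z)) ∧ ((¬z ∧ (z ∧ x)) ↔ ¬(y ↔ z))) = 1/3 ↔ 2/3 = 2/3

2/3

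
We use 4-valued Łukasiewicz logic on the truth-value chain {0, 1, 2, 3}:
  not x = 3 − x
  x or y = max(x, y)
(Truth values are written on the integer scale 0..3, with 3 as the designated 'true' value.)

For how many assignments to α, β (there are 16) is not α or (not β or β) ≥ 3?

10

α = 0, β = 0 ↦ 3  ≥
α = 0, β = 1 ↦ 3  ≥
α = 0, β = 2 ↦ 3  ≥
α = 0, β = 3 ↦ 3  ≥
α = 1, β = 0 ↦ 3  ≥
α = 1, β = 1 ↦ 2  <
α = 1, β = 2 ↦ 2  <
α = 1, β = 3 ↦ 3  ≥
α = 2, β = 0 ↦ 3  ≥
α = 2, β = 1 ↦ 2  <
α = 2, β = 2 ↦ 2  <
α = 2, β = 3 ↦ 3  ≥
α = 3, β = 0 ↦ 3  ≥
α = 3, β = 1 ↦ 2  <
α = 3, β = 2 ↦ 2  <
α = 3, β = 3 ↦ 3  ≥
So 10 of the 16 assignments meet the threshold.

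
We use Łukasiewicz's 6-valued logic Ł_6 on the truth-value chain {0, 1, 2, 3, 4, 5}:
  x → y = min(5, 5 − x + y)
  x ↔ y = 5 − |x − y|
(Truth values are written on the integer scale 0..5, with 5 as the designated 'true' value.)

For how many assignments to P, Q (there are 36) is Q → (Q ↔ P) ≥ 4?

value 5: 27 assignments (counts)
value 4: 3 assignments (counts)
value 3: 2 assignments
value 2: 2 assignments
value 1: 1 assignment
value 0: 1 assignment
So 30 of the 36 assignments meet the threshold.

30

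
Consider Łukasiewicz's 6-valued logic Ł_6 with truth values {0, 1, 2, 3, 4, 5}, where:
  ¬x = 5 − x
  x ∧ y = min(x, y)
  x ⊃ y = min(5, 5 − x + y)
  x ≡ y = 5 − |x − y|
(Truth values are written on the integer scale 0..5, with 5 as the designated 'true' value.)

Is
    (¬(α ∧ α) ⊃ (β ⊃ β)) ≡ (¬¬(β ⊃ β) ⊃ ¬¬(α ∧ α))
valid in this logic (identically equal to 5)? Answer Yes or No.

No

Counterexample: take α = 0, β = 0.
α ∧ α = 0 ∧ 0 = 0
¬(α ∧ α) = ¬0 = 5
β ⊃ β = 0 ⊃ 0 = 5
¬(α ∧ α) ⊃ (β ⊃ β) = 5 ⊃ 5 = 5
β ⊃ β = 0 ⊃ 0 = 5
¬(β ⊃ β) = ¬5 = 0
¬¬(β ⊃ β) = ¬0 = 5
α ∧ α = 0 ∧ 0 = 0
¬(α ∧ α) = ¬0 = 5
¬¬(α ∧ α) = ¬5 = 0
¬¬(β ⊃ β) ⊃ ¬¬(α ∧ α) = 5 ⊃ 0 = 0
(¬(α ∧ α) ⊃ (β ⊃ β)) ≡ (¬¬(β ⊃ β) ⊃ ¬¬(α ∧ α)) = 5 ≡ 0 = 0
This gives 0 ≠ 5.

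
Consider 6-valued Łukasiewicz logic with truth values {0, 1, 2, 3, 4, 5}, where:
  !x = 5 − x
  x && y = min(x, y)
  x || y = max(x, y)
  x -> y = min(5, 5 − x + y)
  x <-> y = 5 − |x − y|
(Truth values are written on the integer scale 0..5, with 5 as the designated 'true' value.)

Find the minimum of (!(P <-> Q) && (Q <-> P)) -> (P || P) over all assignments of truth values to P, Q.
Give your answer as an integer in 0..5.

Take P = 0, Q = 2:
P <-> Q = 0 <-> 2 = 3
!(P <-> Q) = !3 = 2
Q <-> P = 2 <-> 0 = 3
!(P <-> Q) && (Q <-> P) = 2 && 3 = 2
P || P = 0 || 0 = 0
(!(P <-> Q) && (Q <-> P)) -> (P || P) = 2 -> 0 = 3
No assignment yields a value below 3, so this is the minimum.

3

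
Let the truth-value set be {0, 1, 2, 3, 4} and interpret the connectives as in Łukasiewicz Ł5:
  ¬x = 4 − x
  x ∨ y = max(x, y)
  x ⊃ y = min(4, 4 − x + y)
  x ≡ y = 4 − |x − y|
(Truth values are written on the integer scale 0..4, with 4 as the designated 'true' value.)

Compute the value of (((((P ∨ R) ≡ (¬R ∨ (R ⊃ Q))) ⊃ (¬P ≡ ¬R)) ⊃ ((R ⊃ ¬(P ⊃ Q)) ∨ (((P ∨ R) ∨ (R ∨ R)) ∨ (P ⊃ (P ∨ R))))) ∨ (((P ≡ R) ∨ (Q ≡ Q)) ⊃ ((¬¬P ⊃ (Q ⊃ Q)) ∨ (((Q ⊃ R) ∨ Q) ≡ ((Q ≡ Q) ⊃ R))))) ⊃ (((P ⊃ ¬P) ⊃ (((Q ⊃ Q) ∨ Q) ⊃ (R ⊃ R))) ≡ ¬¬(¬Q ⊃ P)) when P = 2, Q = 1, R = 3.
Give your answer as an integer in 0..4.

3

P ∨ R = 2 ∨ 3 = 3
¬R = ¬3 = 1
R ⊃ Q = 3 ⊃ 1 = 2
¬R ∨ (R ⊃ Q) = 1 ∨ 2 = 2
(P ∨ R) ≡ (¬R ∨ (R ⊃ Q)) = 3 ≡ 2 = 3
¬P = ¬2 = 2
¬R = ¬3 = 1
¬P ≡ ¬R = 2 ≡ 1 = 3
((P ∨ R) ≡ (¬R ∨ (R ⊃ Q))) ⊃ (¬P ≡ ¬R) = 3 ⊃ 3 = 4
P ⊃ Q = 2 ⊃ 1 = 3
¬(P ⊃ Q) = ¬3 = 1
R ⊃ ¬(P ⊃ Q) = 3 ⊃ 1 = 2
P ∨ R = 2 ∨ 3 = 3
R ∨ R = 3 ∨ 3 = 3
(P ∨ R) ∨ (R ∨ R) = 3 ∨ 3 = 3
P ∨ R = 2 ∨ 3 = 3
P ⊃ (P ∨ R) = 2 ⊃ 3 = 4
((P ∨ R) ∨ (R ∨ R)) ∨ (P ⊃ (P ∨ R)) = 3 ∨ 4 = 4
(R ⊃ ¬(P ⊃ Q)) ∨ (((P ∨ R) ∨ (R ∨ R)) ∨ (P ⊃ (P ∨ R))) = 2 ∨ 4 = 4
(((P ∨ R) ≡ (¬R ∨ (R ⊃ Q))) ⊃ (¬P ≡ ¬R)) ⊃ ((R ⊃ ¬(P ⊃ Q)) ∨ (((P ∨ R) ∨ (R ∨ R)) ∨ (P ⊃ (P ∨ R)))) = 4 ⊃ 4 = 4
P ≡ R = 2 ≡ 3 = 3
Q ≡ Q = 1 ≡ 1 = 4
(P ≡ R) ∨ (Q ≡ Q) = 3 ∨ 4 = 4
¬P = ¬2 = 2
¬¬P = ¬2 = 2
Q ⊃ Q = 1 ⊃ 1 = 4
¬¬P ⊃ (Q ⊃ Q) = 2 ⊃ 4 = 4
Q ⊃ R = 1 ⊃ 3 = 4
(Q ⊃ R) ∨ Q = 4 ∨ 1 = 4
Q ≡ Q = 1 ≡ 1 = 4
(Q ≡ Q) ⊃ R = 4 ⊃ 3 = 3
((Q ⊃ R) ∨ Q) ≡ ((Q ≡ Q) ⊃ R) = 4 ≡ 3 = 3
(¬¬P ⊃ (Q ⊃ Q)) ∨ (((Q ⊃ R) ∨ Q) ≡ ((Q ≡ Q) ⊃ R)) = 4 ∨ 3 = 4
((P ≡ R) ∨ (Q ≡ Q)) ⊃ ((¬¬P ⊃ (Q ⊃ Q)) ∨ (((Q ⊃ R) ∨ Q) ≡ ((Q ≡ Q) ⊃ R))) = 4 ⊃ 4 = 4
((((P ∨ R) ≡ (¬R ∨ (R ⊃ Q))) ⊃ (¬P ≡ ¬R)) ⊃ ((R ⊃ ¬(P ⊃ Q)) ∨ (((P ∨ R) ∨ (R ∨ R)) ∨ (P ⊃ (P ∨ R))))) ∨ (((P ≡ R) ∨ (Q ≡ Q)) ⊃ ((¬¬P ⊃ (Q ⊃ Q)) ∨ (((Q ⊃ R) ∨ Q) ≡ ((Q ≡ Q) ⊃ R)))) = 4 ∨ 4 = 4
¬P = ¬2 = 2
P ⊃ ¬P = 2 ⊃ 2 = 4
Q ⊃ Q = 1 ⊃ 1 = 4
(Q ⊃ Q) ∨ Q = 4 ∨ 1 = 4
R ⊃ R = 3 ⊃ 3 = 4
((Q ⊃ Q) ∨ Q) ⊃ (R ⊃ R) = 4 ⊃ 4 = 4
(P ⊃ ¬P) ⊃ (((Q ⊃ Q) ∨ Q) ⊃ (R ⊃ R)) = 4 ⊃ 4 = 4
¬Q = ¬1 = 3
¬Q ⊃ P = 3 ⊃ 2 = 3
¬(¬Q ⊃ P) = ¬3 = 1
¬¬(¬Q ⊃ P) = ¬1 = 3
((P ⊃ ¬P) ⊃ (((Q ⊃ Q) ∨ Q) ⊃ (R ⊃ R))) ≡ ¬¬(¬Q ⊃ P) = 4 ≡ 3 = 3
(((((P ∨ R) ≡ (¬R ∨ (R ⊃ Q))) ⊃ (¬P ≡ ¬R)) ⊃ ((R ⊃ ¬(P ⊃ Q)) ∨ (((P ∨ R) ∨ (R ∨ R)) ∨ (P ⊃ (P ∨ R))))) ∨ (((P ≡ R) ∨ (Q ≡ Q)) ⊃ ((¬¬P ⊃ (Q ⊃ Q)) ∨ (((Q ⊃ R) ∨ Q) ≡ ((Q ≡ Q) ⊃ R))))) ⊃ (((P ⊃ ¬P) ⊃ (((Q ⊃ Q) ∨ Q) ⊃ (R ⊃ R))) ≡ ¬¬(¬Q ⊃ P)) = 4 ⊃ 3 = 3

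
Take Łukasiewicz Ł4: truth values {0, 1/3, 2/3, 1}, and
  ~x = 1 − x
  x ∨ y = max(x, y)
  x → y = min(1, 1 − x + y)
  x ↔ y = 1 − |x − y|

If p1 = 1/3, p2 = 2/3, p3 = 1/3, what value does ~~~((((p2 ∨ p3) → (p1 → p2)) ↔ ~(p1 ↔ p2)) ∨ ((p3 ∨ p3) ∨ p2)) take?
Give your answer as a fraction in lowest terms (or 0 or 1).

1/3

p2 ∨ p3 = 2/3 ∨ 1/3 = 2/3
p1 → p2 = 1/3 → 2/3 = 1
(p2 ∨ p3) → (p1 → p2) = 2/3 → 1 = 1
p1 ↔ p2 = 1/3 ↔ 2/3 = 2/3
~(p1 ↔ p2) = ~2/3 = 1/3
((p2 ∨ p3) → (p1 → p2)) ↔ ~(p1 ↔ p2) = 1 ↔ 1/3 = 1/3
p3 ∨ p3 = 1/3 ∨ 1/3 = 1/3
(p3 ∨ p3) ∨ p2 = 1/3 ∨ 2/3 = 2/3
(((p2 ∨ p3) → (p1 → p2)) ↔ ~(p1 ↔ p2)) ∨ ((p3 ∨ p3) ∨ p2) = 1/3 ∨ 2/3 = 2/3
~((((p2 ∨ p3) → (p1 → p2)) ↔ ~(p1 ↔ p2)) ∨ ((p3 ∨ p3) ∨ p2)) = ~2/3 = 1/3
~~((((p2 ∨ p3) → (p1 → p2)) ↔ ~(p1 ↔ p2)) ∨ ((p3 ∨ p3) ∨ p2)) = ~1/3 = 2/3
~~~((((p2 ∨ p3) → (p1 → p2)) ↔ ~(p1 ↔ p2)) ∨ ((p3 ∨ p3) ∨ p2)) = ~2/3 = 1/3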